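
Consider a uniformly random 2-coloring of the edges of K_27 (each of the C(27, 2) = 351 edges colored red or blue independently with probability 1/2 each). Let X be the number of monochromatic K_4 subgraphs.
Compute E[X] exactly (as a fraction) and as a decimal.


Let X = Σ_S X_S over the C(27, 4) = 17550 subsets S of size 4, where X_S = 1 if the K_4 on S is monochromatic.
For a fixed S, the K_4 on S has C(4, 2) = 6 edges. P[all 6 edges red] = (1/2)^6, and likewise for blue, so P[monochromatic] = 2·(1/2)^6 = 2^{1 − 6} = 1/32.
By linearity of expectation: E[X] = C(27, 4) · 2^{1 − 6} = 17550 · 1/32 = 8775/16.
Numerically: E[X] ≈ 548.438.

E[X] = C(27,4)·2^(1−C(4,2)) = 8775/16 ≈ 548.438.


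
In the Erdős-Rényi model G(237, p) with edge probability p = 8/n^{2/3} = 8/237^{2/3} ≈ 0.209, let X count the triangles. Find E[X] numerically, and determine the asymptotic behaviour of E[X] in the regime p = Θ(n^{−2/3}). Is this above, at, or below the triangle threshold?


Number of potential triangles: C(237, 3) = 2190670.
Each occurs with probability p³ ≈ (0.209)³ ≈ 9.11535e-03.
By linearity: E[X] = C(237, 3)·p³ ≈ 2190670 · 9.11535e-03 ≈ 19968.720.
Since α = 2/3 < 1, p = c/n^{2/3} ≫ 1/n is above the triangle threshold p ~ 1/n. Asymptotically E[X] ~ (c³/6)·n^{3(1−α)} = (8³/6)·n^{1} → ∞; triangles are abundant w.h.p.

E[X] ≈ 19968.720; in regime p = Θ(1/n^{2/3}) E[X] diverges (above the triangle threshold p ~ 1/n).


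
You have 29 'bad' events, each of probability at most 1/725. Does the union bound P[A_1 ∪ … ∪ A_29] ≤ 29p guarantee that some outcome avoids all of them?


Union bound: P[∪_{i=1}^{29} A_i] ≤ Σ_i P[A_i] ≤ 29·p = 29·(1/725) = 1/25.
Numerically: 1/25 ≈ 0.04000.
Is 1/25 < 1? YES.
Since P[∪ A_i] ≤ 1/25 < 1, the complement has P[∩ A_i^c] ≥ 1 − 1/25 = 24/25 > 0, so some outcome avoids every A_i.

29·p = 1/25 ≈ 0.04000; existence CERTIFIED by the union bound.


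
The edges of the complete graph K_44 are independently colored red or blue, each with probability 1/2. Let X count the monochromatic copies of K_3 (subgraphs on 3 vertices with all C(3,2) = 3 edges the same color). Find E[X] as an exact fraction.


Let X = Σ_S X_S over the C(44, 3) = 13244 subsets S of size 3, where X_S = 1 if the K_3 on S is monochromatic.
For a fixed S, the K_3 on S has C(3, 2) = 3 edges. P[all 3 edges red] = (1/2)^3, and likewise for blue, so P[monochromatic] = 2·(1/2)^3 = 2^{1 − 3} = 1/4.
Summing: E[X] = C(44, 3) · 2^{1 − 3} = 13244 · 1/4 = 3311.
Numerically: E[X] ≈ 3311.000.

E[X] = C(44,3)·2^(1−C(3,2)) = 3311 ≈ 3311.000.


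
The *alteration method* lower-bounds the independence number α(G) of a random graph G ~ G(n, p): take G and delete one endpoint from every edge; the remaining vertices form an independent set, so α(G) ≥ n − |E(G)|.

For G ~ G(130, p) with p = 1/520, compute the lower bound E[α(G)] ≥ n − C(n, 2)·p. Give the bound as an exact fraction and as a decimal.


E[|E(G)|] = C(130, 2)·p = 8385 · (1/520) = 129/8.
E[α(G)] ≥ n − E[|E(G)|] = 130 − 129/8 = 911/8.
Numerically: ≈ 113.8750.
(This is only a lower bound; the true E[α(G)] may be larger.)

E[α(G)] ≥ 911/8 ≈ 113.8750.


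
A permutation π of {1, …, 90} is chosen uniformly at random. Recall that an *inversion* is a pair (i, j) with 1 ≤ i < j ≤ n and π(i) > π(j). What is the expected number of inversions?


Write X = Σ X_I over the C(90, 2) = 4005 pairs i < j, with X_I the indicator of one inversion.
There are 4005 indicators.
For each fixed pair i < j, the values π(i) and π(j) are two distinct elements of {1, …, 90} in uniformly random order; by symmetry P[π(i) > π(j)] = 1/2.
By linearity: E[X] = 4005 · (1/2) = C(90, 2) · (1/2) = 4005/2 = 4005/2 ≈ 2002.5000.

E[X] = 4005/2 = 2002.5000.


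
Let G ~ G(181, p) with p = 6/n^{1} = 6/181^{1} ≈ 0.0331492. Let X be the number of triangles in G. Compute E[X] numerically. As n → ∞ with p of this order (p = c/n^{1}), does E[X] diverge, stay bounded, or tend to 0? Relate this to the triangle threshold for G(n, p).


Number of potential triangles: C(181, 3) = 971970.
Each occurs with probability p³ ≈ (0.0331492)³ ≈ 3.64265488e-05.
By linearity: E[X] = C(181, 3)·p³ ≈ 971970 · 3.64265488e-05 ≈ 35.405513.
Here α = 1, so p = 6/n is exactly at the triangle threshold p ~ 1/n. Asymptotically E[X] → c³/6 = 6³/6 = 36 ≈ 36.000000, a bounded constant. In this regime the triangle count is asymptotically Poisson(c³/6).

E[X] ≈ 35.405513; in regime p = Θ(1/n^{1}) E[X] stays bounded (at the triangle threshold p ~ 1/n).


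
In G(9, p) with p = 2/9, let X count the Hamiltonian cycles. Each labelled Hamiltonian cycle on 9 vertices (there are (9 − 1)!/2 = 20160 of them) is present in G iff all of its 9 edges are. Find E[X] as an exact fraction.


K_9 has (9 − 1)!/2 = 20160 labelled Hamiltonian cycles.
For each such Hamiltonian cycle H, let X_H = 1 if all 9 edges of H are present in G. Then P[X_H = 1] = p^{9} = (2/9)^{9} = 512/387420489.
By linearity: E[X] = Σ_H E[X_H] = 20160 · p^{9} = 20160 · 512/387420489 = 1146880/43046721.
Numerically: E[X] ≈ 0.02664.

E[X] = 20160 · (2/9)^{9} = 1146880/43046721 ≈ 0.02664.


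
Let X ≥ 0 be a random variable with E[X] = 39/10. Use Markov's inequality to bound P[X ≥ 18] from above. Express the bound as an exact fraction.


μ = E[X] = 39/10, a = 18.
Markov: P[X ≥ 18] ≤ μ/a = (39/10)/18 = 13/60.
Numerically: ≈ 0.2167.
(Since a = 18 > μ = 3.9000, the bound 13/60 is < 1 and informative.)

P[X ≥ 18] ≤ 13/60 ≈ 0.2167.


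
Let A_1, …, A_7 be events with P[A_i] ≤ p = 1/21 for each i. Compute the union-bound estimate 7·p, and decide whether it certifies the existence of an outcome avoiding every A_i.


Union bound: P[∪_{i=1}^{7} A_i] ≤ Σ_i P[A_i] ≤ 7·p = 7·(1/21) = 1/3.
Numerically: 1/3 ≈ 0.3333.
Is 1/3 < 1? YES.
Since P[∪ A_i] ≤ 1/3 < 1, the complement has P[∩ A_i^c] ≥ 1 − 1/3 = 2/3 > 0, so some outcome avoids every A_i.

7·p = 1/3 ≈ 0.3333; existence CERTIFIED by the union bound.


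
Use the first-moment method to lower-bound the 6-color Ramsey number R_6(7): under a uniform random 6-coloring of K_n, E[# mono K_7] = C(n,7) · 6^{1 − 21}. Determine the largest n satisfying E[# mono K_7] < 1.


We need C(n, 7) · 6^{1 − 21} < 1, i.e. C(n, 7) < 6^{21 − 1} = 3656158440062976.
Check values of n near the boundary:
  n = 566: C(566, 7) = 3557206237959440; 3557206237959440 < 3656158440062976? YES
  n = 567: C(567, 7) = 3601671315933933; 3601671315933933 < 3656158440062976? YES
  n = 568: C(568, 7) = 3646611956239704; 3646611956239704 < 3656158440062976? YES
  n = 569: C(569, 7) = 3692032389858348; 3692032389858348 < 3656158440062976? NO
The largest n with C(n, 7) < 3656158440062976 is n = 568 (where E[X] = 16882462760369/16926659444736 ≈ 0.9973889). Hence R_6(7) > 568, i.e. R_6(7) ≥ 569.

Largest n = 568; hence R_6(7) > 568.


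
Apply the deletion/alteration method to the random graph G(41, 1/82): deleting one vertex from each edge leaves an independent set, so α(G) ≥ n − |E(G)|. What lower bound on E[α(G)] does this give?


E[|E(G)|] = C(41, 2)·p = 820 · (1/82) = 10.
E[α(G)] ≥ n − E[|E(G)|] = 41 − 10 = 31.
Numerically: ≈ 31.0000.
(This is only a lower bound; the true E[α(G)] may be larger.)

E[α(G)] ≥ 31 ≈ 31.0000.


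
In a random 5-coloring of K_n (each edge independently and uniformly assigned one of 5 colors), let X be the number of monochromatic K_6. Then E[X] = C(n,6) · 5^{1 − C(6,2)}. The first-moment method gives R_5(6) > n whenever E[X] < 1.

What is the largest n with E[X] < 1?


We need C(n, 6) · 5^{1 − 15} < 1, i.e. C(n, 6) < 5^{15 − 1} = 6103515625.
Check values of n near the boundary:
  n = 125: C(125, 6) = 4690625500; 4690625500 < 6103515625? YES
  n = 126: C(126, 6) = 4925156775; 4925156775 < 6103515625? YES
  n = 127: C(127, 6) = 5169379425; 5169379425 < 6103515625? YES
  n = 128: C(128, 6) = 5423611200; 5423611200 < 6103515625? YES
  n = 129: C(129, 6) = 5688177600; 5688177600 < 6103515625? YES
  n = 130: C(130, 6) = 5963412000; 5963412000 < 6103515625? YES
  n = 131: C(131, 6) = 6249655776; 6249655776 < 6103515625? NO
  n = 132: C(132, 6) = 6547258432; 6547258432 < 6103515625? NO
The largest n with C(n, 6) < 6103515625 is n = 130 (where E[X] = 47707296/48828125 ≈ 0.97705). Hence R_5(6) > 130, i.e. R_5(6) ≥ 131.

Largest n = 130; hence R_5(6) > 130.


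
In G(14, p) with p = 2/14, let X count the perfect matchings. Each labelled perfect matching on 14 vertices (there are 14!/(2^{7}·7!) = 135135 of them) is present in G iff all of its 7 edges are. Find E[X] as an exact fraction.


K_14 has 14!/(2^{7}·7!) = 135135 labelled perfect matchings.
For each such perfect matching H, let X_H = 1 if all 7 edges of H are present in G. Then P[X_H = 1] = p^{7} = (1/7)^{7} = 1/823543.
By linearity of expectation: E[X] = Σ_H E[X_H] = 135135 · p^{7} = 135135 · 1/823543 = 19305/117649.
Numerically: E[X] ≈ 0.1641.

E[X] = 135135 · (1/7)^{7} = 19305/117649 ≈ 0.1641.


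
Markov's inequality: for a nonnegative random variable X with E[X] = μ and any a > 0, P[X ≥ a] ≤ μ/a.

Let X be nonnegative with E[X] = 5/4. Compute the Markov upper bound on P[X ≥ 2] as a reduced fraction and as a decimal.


μ = E[X] = 5/4, a = 2.
Markov: P[X ≥ 2] ≤ μ/a = (5/4)/2 = 5/8.
Numerically: ≈ 0.6250.
(Since a = 2 > μ = 1.2500, the bound 5/8 is < 1 and informative.)

P[X ≥ 2] ≤ 5/8 ≈ 0.6250.


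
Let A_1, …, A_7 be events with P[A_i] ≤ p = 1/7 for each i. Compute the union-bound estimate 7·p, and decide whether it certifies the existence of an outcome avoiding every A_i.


Union bound: P[∪_{i=1}^{7} A_i] ≤ Σ_i P[A_i] ≤ 7·p = 7·(1/7) = 1.
Numerically: 1 ≈ 1.000.
Is 1 < 1? NO.
Since the bound 1 is ≥ 1, the union bound is uninformative here; it does NOT by itself certify existence.

7·p = 1 ≈ 1.000; existence NOT certified by the union bound.


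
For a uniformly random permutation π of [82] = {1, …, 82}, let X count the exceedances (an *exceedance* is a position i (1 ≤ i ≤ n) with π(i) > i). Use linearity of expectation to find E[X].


Write X = Σ_{i=1}^{82} X_i, where X_i = 1_{π(i) > i}.
For each fixed i, π(i) is uniform over {1, …, 82} (marginal of a uniform permutation), so P[π(i) > i] = (n − i)/n. Summing: Σ_{i=1}^{82} (n − i)/n = (0 + 1 + … + 81)/82 = 82(82 − 1)/(2·82) = (82 − 1)/2.
Hence E[X] = Σ_{i=1}^{82} (82 − i)/82 = 81/2 ≈ 40.5000.

E[X] = 81/2 = 40.5000.


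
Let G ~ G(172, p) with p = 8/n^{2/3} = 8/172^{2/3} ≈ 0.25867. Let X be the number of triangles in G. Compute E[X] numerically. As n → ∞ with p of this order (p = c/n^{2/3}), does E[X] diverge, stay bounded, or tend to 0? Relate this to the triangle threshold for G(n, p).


Number of potential triangles: C(172, 3) = 833340.
Each occurs with probability p³ ≈ (0.25867)³ ≈ 1.7306652e-02.
By linearity: E[X] = C(172, 3)·p³ ≈ 833340 · 1.7306652e-02 ≈ 14422.32558.
Since α = 2/3 < 1, p = c/n^{2/3} ≫ 1/n is above the triangle threshold p ~ 1/n. Asymptotically E[X] ~ (c³/6)·n^{3(1−α)} = (8³/6)·n^{1} → ∞; triangles are abundant w.h.p.

E[X] ≈ 14422.32558; in regime p = Θ(1/n^{2/3}) E[X] diverges (above the triangle threshold p ~ 1/n).


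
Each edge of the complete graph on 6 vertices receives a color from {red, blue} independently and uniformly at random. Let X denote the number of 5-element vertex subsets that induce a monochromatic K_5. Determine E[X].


Let X = Σ_S X_S over the C(6, 5) = 6 subsets S of size 5, where X_S = 1 if the K_5 on S is monochromatic.
For a fixed S, the K_5 on S has C(5, 2) = 10 edges. P[all 10 edges red] = (1/2)^10, and likewise for blue, so P[monochromatic] = 2·(1/2)^10 = 2^{1 − 10} = 1/512.
By linearity of expectation: E[X] = C(6, 5) · 2^{1 − 10} = 6 · 1/512 = 3/256.
Numerically: E[X] ≈ 0.0117.

E[X] = C(6,5)·2^(1−C(5,2)) = 3/256 ≈ 0.0117.


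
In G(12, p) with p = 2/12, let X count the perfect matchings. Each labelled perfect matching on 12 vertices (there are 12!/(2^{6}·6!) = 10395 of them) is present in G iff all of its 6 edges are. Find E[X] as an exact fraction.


K_12 has 12!/(2^{6}·6!) = 10395 labelled perfect matchings.
For each such perfect matching H, let X_H = 1 if all 6 edges of H are present in G. Then P[X_H = 1] = p^{6} = (1/6)^{6} = 1/46656.
By linearity of expectation: E[X] = Σ_H E[X_H] = 10395 · p^{6} = 10395 · 1/46656 = 385/1728.
Numerically: E[X] ≈ 0.222801.

E[X] = 10395 · (1/6)^{6} = 385/1728 ≈ 0.222801.


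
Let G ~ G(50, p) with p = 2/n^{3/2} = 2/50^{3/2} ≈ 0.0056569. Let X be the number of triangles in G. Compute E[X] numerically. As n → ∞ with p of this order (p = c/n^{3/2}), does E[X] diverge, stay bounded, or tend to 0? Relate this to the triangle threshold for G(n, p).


Number of potential triangles: C(50, 3) = 19600.
Each occurs with probability p³ ≈ (0.0056569)³ ≈ 1.8101934e-07.
By linearity: E[X] = C(50, 3)·p³ ≈ 19600 · 1.8101934e-07 ≈ 0.00355.
Since α = 3/2 > 1, p = c/n^{3/2} = o(1/n) is below the triangle threshold p ~ 1/n. Asymptotically E[X] ~ (c³/6)·n^{3(1−α)} = (2³/6)·n^{-1.5} → 0, so by Markov's inequality G has no triangles w.h.p.

E[X] ≈ 0.00355; in regime p = Θ(1/n^{3/2}) E[X] tends to 0 (below the triangle threshold p ~ 1/n).


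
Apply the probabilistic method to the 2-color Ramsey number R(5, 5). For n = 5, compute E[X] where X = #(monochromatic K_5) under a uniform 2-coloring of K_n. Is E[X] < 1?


E[X] = C(5, 5) · 2^{1 − 10} = 1 · 2^{−9} = 1/512.
As a reduced fraction: E[X] = 1/512 ≈ 0.0020.
Is E[X] < 1? YES.
Since E[X] < 1, there exists a 2-coloring of K_{5} with no monochromatic K_5; hence R(5, 5) > 5.

E[X] = 1/512 ≈ 0.0020; E[X] < 1, so R(5, 5) > 5.


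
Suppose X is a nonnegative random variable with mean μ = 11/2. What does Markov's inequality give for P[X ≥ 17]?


μ = E[X] = 11/2, a = 17.
Markov: P[X ≥ 17] ≤ μ/a = (11/2)/17 = 11/34.
Numerically: ≈ 0.323529.
(Since a = 17 > μ = 5.500000, the bound 11/34 is < 1 and informative.)

P[X ≥ 17] ≤ 11/34 ≈ 0.323529.


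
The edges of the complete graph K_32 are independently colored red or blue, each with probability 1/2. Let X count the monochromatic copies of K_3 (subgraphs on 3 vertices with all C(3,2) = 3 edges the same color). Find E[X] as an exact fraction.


Let X = Σ_S X_S over the C(32, 3) = 4960 subsets S of size 3, where X_S = 1 if the K_3 on S is monochromatic.
For a fixed S, the K_3 on S has C(3, 2) = 3 edges. P[all 3 edges red] = (1/2)^3, and likewise for blue, so P[monochromatic] = 2·(1/2)^3 = 2^{1 − 3} = 1/4.
By linearity: E[X] = C(32, 3) · 2^{1 − 3} = 4960 · 1/4 = 1240.
Numerically: E[X] ≈ 1240.000.

E[X] = C(32,3)·2^(1−C(3,2)) = 1240 ≈ 1240.000.


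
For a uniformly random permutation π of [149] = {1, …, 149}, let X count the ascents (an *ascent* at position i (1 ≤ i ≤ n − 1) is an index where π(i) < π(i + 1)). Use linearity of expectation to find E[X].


Write X = Σ X_I over i = 1, …, 148, with X_I the indicator of one ascent.
There are 148 indicators.
For each fixed i, the pair (π(i), π(i+1)) is a uniformly random ordered pair of distinct values from {1, …, 149}; by symmetry P[π(i) < π(i+1)] = 1/2.
By linearity: E[X] = 148 · (1/2) = (149 − 1) · (1/2) = 74 ≈ 74.000.

E[X] = 74 = 74.000.


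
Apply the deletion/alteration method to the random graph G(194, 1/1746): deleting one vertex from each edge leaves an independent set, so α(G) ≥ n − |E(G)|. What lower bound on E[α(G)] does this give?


E[|E(G)|] = C(194, 2)·p = 18721 · (1/1746) = 193/18.
E[α(G)] ≥ n − E[|E(G)|] = 194 − 193/18 = 3299/18.
Numerically: ≈ 183.2778.
(This is only a lower bound; the true E[α(G)] may be larger.)

E[α(G)] ≥ 3299/18 ≈ 183.2778.


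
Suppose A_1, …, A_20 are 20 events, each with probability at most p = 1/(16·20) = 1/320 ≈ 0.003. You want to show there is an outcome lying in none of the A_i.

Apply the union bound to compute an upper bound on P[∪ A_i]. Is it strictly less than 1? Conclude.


Union bound: P[∪_{i=1}^{20} A_i] ≤ Σ_i P[A_i] ≤ 20·p = 20·(1/320) = 1/16.
Numerically: 1/16 ≈ 0.062.
Is 1/16 < 1? YES.
Since P[∪ A_i] ≤ 1/16 < 1, the complement has P[∩ A_i^c] ≥ 1 − 1/16 = 15/16 > 0, so some outcome avoids every A_i.

20·p = 1/16 ≈ 0.062; existence CERTIFIED by the union bound.


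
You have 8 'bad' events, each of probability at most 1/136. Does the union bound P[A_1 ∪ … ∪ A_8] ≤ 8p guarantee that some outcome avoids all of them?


Union bound: P[∪_{i=1}^{8} A_i] ≤ Σ_i P[A_i] ≤ 8·p = 8·(1/136) = 1/17.
Numerically: 1/17 ≈ 0.058824.
Is 1/17 < 1? YES.
Since P[∪ A_i] ≤ 1/17 < 1, the complement has P[∩ A_i^c] ≥ 1 − 1/17 = 16/17 > 0, so some outcome avoids every A_i.

8·p = 1/17 ≈ 0.058824; existence CERTIFIED by the union bound.


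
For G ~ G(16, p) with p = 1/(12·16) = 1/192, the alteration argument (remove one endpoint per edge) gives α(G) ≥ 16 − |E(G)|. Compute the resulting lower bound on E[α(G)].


E[|E(G)|] = C(16, 2)·p = 120 · (1/192) = 5/8.
E[α(G)] ≥ n − E[|E(G)|] = 16 − 5/8 = 123/8.
Numerically: ≈ 15.3750.
(This is only a lower bound; the true E[α(G)] may be larger.)

E[α(G)] ≥ 123/8 ≈ 15.3750.


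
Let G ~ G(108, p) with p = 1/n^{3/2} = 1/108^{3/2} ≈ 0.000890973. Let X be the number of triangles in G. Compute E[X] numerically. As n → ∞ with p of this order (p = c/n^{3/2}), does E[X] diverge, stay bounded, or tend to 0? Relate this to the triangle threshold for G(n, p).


Number of potential triangles: C(108, 3) = 204156.
Each occurs with probability p³ ≈ (0.000890973)³ ≈ 7.07282806e-10.
By linearity: E[X] = C(108, 3)·p³ ≈ 204156 · 7.07282806e-10 ≈ 0.000144.
Since α = 3/2 > 1, p = c/n^{3/2} = o(1/n) is below the triangle threshold p ~ 1/n. Asymptotically E[X] ~ (c³/6)·n^{3(1−α)} = (1³/6)·n^{-1.5} → 0, so by Markov's inequality G has no triangles w.h.p.

E[X] ≈ 0.000144; in regime p = Θ(1/n^{3/2}) E[X] tends to 0 (below the triangle threshold p ~ 1/n).


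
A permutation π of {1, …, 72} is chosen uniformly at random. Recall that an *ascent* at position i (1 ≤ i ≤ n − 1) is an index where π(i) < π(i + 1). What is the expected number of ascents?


Write X = Σ X_I over i = 1, …, 71, with X_I the indicator of one ascent.
There are 71 indicators.
For each fixed i, the pair (π(i), π(i+1)) is a uniformly random ordered pair of distinct values from {1, …, 72}; by symmetry P[π(i) < π(i+1)] = 1/2.
By linearity: E[X] = 71 · (1/2) = (72 − 1) · (1/2) = 71/2 ≈ 35.5000.

E[X] = 71/2 = 35.5000.


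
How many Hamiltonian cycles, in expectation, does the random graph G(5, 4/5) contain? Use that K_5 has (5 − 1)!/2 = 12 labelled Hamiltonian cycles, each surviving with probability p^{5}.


K_5 has (5 − 1)!/2 = 12 labelled Hamiltonian cycles.
For each such Hamiltonian cycle H, let X_H = 1 if all 5 edges of H are present in G. Then P[X_H = 1] = p^{5} = (4/5)^{5} = 1024/3125.
By linearity: E[X] = Σ_H E[X_H] = 12 · p^{5} = 12 · 1024/3125 = 12288/3125.
Numerically: E[X] ≈ 3.932.

E[X] = 12 · (4/5)^{5} = 12288/3125 ≈ 3.932.


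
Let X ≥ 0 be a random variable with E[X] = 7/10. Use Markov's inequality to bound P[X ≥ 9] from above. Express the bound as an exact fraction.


μ = E[X] = 7/10, a = 9.
Markov: P[X ≥ 9] ≤ μ/a = (7/10)/9 = 7/90.
Numerically: ≈ 0.078.
(Since a = 9 > μ = 0.700, the bound 7/90 is < 1 and informative.)

P[X ≥ 9] ≤ 7/90 ≈ 0.078.


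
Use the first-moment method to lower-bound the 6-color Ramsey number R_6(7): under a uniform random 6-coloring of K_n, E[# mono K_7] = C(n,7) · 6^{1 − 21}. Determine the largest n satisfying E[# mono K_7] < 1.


We need C(n, 7) · 6^{1 − 21} < 1, i.e. C(n, 7) < 6^{21 − 1} = 3656158440062976.
Check values of n near the boundary:
  n = 562: C(562, 7) = 3384017972944752; 3384017972944752 < 3656158440062976? YES
  n = 563: C(563, 7) = 3426622515769596; 3426622515769596 < 3656158440062976? YES
  n = 564: C(564, 7) = 3469685994423792; 3469685994423792 < 3656158440062976? YES
  n = 565: C(565, 7) = 3513212521235560; 3513212521235560 < 3656158440062976? YES
  n = 566: C(566, 7) = 3557206237959440; 3557206237959440 < 3656158440062976? YES
  n = 567: C(567, 7) = 3601671315933933; 3601671315933933 < 3656158440062976? YES
  n = 568: C(568, 7) = 3646611956239704; 3646611956239704 < 3656158440062976? YES
  n = 569: C(569, 7) = 3692032389858348; 3692032389858348 < 3656158440062976? NO
  n = 570: C(570, 7) = 3737936877831720; 3737936877831720 < 3656158440062976? NO
The largest n with C(n, 7) < 3656158440062976 is n = 568 (where E[X] = 16882462760369/16926659444736 ≈ 0.9973889). Hence R_6(7) > 568, i.e. R_6(7) ≥ 569.

Largest n = 568; hence R_6(7) > 568.


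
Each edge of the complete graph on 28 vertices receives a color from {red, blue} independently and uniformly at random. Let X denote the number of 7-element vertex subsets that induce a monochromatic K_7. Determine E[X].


Let X = Σ_S X_S over the C(28, 7) = 1184040 subsets S of size 7, where X_S = 1 if the K_7 on S is monochromatic.
For a fixed S, the K_7 on S has C(7, 2) = 21 edges. P[all 21 edges red] = (1/2)^21, and likewise for blue, so P[monochromatic] = 2·(1/2)^21 = 2^{1 − 21} = 1/1048576.
By linearity of expectation: E[X] = C(28, 7) · 2^{1 − 21} = 1184040 · 1/1048576 = 148005/131072.
Numerically: E[X] ≈ 1.129189.

E[X] = C(28,7)·2^(1−C(7,2)) = 148005/131072 ≈ 1.129189.


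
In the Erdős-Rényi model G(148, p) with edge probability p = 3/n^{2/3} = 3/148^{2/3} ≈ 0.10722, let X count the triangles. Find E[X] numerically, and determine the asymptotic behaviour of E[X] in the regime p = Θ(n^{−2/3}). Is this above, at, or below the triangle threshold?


Number of potential triangles: C(148, 3) = 529396.
Each occurs with probability p³ ≈ (0.10722)³ ≈ 1.2326516e-03.
By linearity: E[X] = C(148, 3)·p³ ≈ 529396 · 1.2326516e-03 ≈ 652.56081.
Since α = 2/3 < 1, p = c/n^{2/3} ≫ 1/n is above the triangle threshold p ~ 1/n. Asymptotically E[X] ~ (c³/6)·n^{3(1−α)} = (3³/6)·n^{1} → ∞; triangles are abundant w.h.p.

E[X] ≈ 652.56081; in regime p = Θ(1/n^{2/3}) E[X] diverges (above the triangle threshold p ~ 1/n).


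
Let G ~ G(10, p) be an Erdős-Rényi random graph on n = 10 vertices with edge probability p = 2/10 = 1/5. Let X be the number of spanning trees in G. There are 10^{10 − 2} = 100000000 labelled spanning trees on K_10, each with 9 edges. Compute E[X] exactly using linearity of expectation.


K_10 has 10^{10 − 2} = 100000000 labelled spanning trees.
For each such spanning tree H, let X_H = 1 if all 9 edges of H are present in G. Then P[X_H = 1] = p^{9} = (1/5)^{9} = 1/1953125.
By linearity of expectation: E[X] = Σ_H E[X_H] = 100000000 · p^{9} = 100000000 · 1/1953125 = 256/5.
Numerically: E[X] ≈ 51.2.

E[X] = 100000000 · (1/5)^{9} = 256/5 ≈ 51.2.


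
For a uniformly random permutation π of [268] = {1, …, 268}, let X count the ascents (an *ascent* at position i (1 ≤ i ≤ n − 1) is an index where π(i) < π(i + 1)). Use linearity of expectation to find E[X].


Write X = Σ X_I over i = 1, …, 267, with X_I the indicator of one ascent.
There are 267 indicators.
For each fixed i, the pair (π(i), π(i+1)) is a uniformly random ordered pair of distinct values from {1, …, 268}; by symmetry P[π(i) < π(i+1)] = 1/2.
By linearity: E[X] = 267 · (1/2) = (268 − 1) · (1/2) = 267/2 ≈ 133.500.

E[X] = 267/2 = 133.500.


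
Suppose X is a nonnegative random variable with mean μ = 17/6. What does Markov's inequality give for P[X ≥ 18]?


μ = E[X] = 17/6, a = 18.
Markov: P[X ≥ 18] ≤ μ/a = (17/6)/18 = 17/108.
Numerically: ≈ 0.15741.
(Since a = 18 > μ = 2.83333, the bound 17/108 is < 1 and informative.)

P[X ≥ 18] ≤ 17/108 ≈ 0.15741.


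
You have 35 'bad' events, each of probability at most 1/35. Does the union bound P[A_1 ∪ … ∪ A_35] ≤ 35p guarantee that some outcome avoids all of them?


Union bound: P[∪_{i=1}^{35} A_i] ≤ Σ_i P[A_i] ≤ 35·p = 35·(1/35) = 1.
Numerically: 1 ≈ 1.00000.
Is 1 < 1? NO.
Since the bound 1 is ≥ 1, the union bound is uninformative here; it does NOT by itself certify existence.

35·p = 1 ≈ 1.00000; existence NOT certified by the union bound.


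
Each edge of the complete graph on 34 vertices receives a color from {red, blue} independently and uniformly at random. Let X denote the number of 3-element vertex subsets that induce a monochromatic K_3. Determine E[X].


Let X = Σ_S X_S over the C(34, 3) = 5984 subsets S of size 3, where X_S = 1 if the K_3 on S is monochromatic.
For a fixed S, the K_3 on S has C(3, 2) = 3 edges. P[all 3 edges red] = (1/2)^3, and likewise for blue, so P[monochromatic] = 2·(1/2)^3 = 2^{1 − 3} = 1/4.
By linearity of expectation: E[X] = C(34, 3) · 2^{1 − 3} = 5984 · 1/4 = 1496.
Numerically: E[X] ≈ 1496.0000.

E[X] = C(34,3)·2^(1−C(3,2)) = 1496 ≈ 1496.0000.


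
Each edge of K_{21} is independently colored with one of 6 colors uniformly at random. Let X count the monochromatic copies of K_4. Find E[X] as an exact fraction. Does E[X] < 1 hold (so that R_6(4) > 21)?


E[X] = C(21, 4) · 6^{1 − 6} = 5985 · 6^{−5} = 5985/7776.
As a reduced fraction: E[X] = 665/864 ≈ 0.76968.
Is E[X] < 1? YES.
Since E[X] < 1, there exists a 6-coloring of K_{21} with no monochromatic K_4; hence R_6(4) > 21.

E[X] = 665/864 ≈ 0.76968; E[X] < 1, so R_6(4) > 21.


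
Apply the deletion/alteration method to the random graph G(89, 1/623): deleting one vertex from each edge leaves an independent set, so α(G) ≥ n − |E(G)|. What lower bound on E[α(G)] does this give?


E[|E(G)|] = C(89, 2)·p = 3916 · (1/623) = 44/7.
E[α(G)] ≥ n − E[|E(G)|] = 89 − 44/7 = 579/7.
Numerically: ≈ 82.714.
(This is only a lower bound; the true E[α(G)] may be larger.)

E[α(G)] ≥ 579/7 ≈ 82.714.


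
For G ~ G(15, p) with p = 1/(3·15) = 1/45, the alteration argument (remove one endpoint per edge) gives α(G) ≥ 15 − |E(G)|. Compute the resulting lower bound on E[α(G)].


E[|E(G)|] = C(15, 2)·p = 105 · (1/45) = 7/3.
E[α(G)] ≥ n − E[|E(G)|] = 15 − 7/3 = 38/3.
Numerically: ≈ 12.667.
(This is only a lower bound; the true E[α(G)] may be larger.)

E[α(G)] ≥ 38/3 ≈ 12.667.


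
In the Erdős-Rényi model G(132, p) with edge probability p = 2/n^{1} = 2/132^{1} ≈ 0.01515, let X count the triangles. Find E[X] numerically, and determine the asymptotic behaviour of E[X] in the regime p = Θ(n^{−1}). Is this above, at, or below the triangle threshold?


Number of potential triangles: C(132, 3) = 374660.
Each occurs with probability p³ ≈ (0.01515)³ ≈ 3.478309e-06.
By linearity: E[X] = C(132, 3)·p³ ≈ 374660 · 3.478309e-06 ≈ 1.3032.
Here α = 1, so p = 2/n is exactly at the triangle threshold p ~ 1/n. Asymptotically E[X] → c³/6 = 2³/6 = 4/3 ≈ 1.3333, a bounded constant. In this regime the triangle count is asymptotically Poisson(c³/6).

E[X] ≈ 1.3032; in regime p = Θ(1/n^{1}) E[X] stays bounded (at the triangle threshold p ~ 1/n).


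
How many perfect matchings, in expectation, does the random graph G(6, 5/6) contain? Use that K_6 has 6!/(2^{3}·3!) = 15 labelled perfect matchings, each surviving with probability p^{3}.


K_6 has 6!/(2^{3}·3!) = 15 labelled perfect matchings.
For each such perfect matching H, let X_H = 1 if all 3 edges of H are present in G. Then P[X_H = 1] = p^{3} = (5/6)^{3} = 125/216.
By linearity: E[X] = Σ_H E[X_H] = 15 · p^{3} = 15 · 125/216 = 625/72.
Numerically: E[X] ≈ 8.68.

E[X] = 15 · (5/6)^{3} = 625/72 ≈ 8.68.


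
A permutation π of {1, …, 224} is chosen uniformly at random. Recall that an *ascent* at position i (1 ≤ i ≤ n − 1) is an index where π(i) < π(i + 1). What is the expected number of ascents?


Write X = Σ X_I over i = 1, …, 223, with X_I the indicator of one ascent.
There are 223 indicators.
For each fixed i, the pair (π(i), π(i+1)) is a uniformly random ordered pair of distinct values from {1, …, 224}; by symmetry P[π(i) < π(i+1)] = 1/2.
By linearity: E[X] = 223 · (1/2) = (224 − 1) · (1/2) = 223/2 ≈ 111.5000.

E[X] = 223/2 = 111.5000.


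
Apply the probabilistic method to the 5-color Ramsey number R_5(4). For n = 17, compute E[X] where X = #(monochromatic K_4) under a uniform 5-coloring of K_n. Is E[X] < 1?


E[X] = C(17, 4) · 5^{1 − 6} = 2380 · 5^{−5} = 2380/3125.
As a reduced fraction: E[X] = 476/625 ≈ 0.762.
Is E[X] < 1? YES.
Since E[X] < 1, there exists a 5-coloring of K_{17} with no monochromatic K_4; hence R_5(4) > 17.

E[X] = 476/625 ≈ 0.762; E[X] < 1, so R_5(4) > 17.


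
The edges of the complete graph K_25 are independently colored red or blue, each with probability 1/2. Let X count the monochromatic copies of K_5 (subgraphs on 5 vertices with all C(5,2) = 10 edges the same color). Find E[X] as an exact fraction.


Let X = Σ_S X_S over the C(25, 5) = 53130 subsets S of size 5, where X_S = 1 if the K_5 on S is monochromatic.
For a fixed S, the K_5 on S has C(5, 2) = 10 edges. P[all 10 edges red] = (1/2)^10, and likewise for blue, so P[monochromatic] = 2·(1/2)^10 = 2^{1 − 10} = 1/512.
By linearity: E[X] = C(25, 5) · 2^{1 − 10} = 53130 · 1/512 = 26565/256.
Numerically: E[X] ≈ 103.769531.

E[X] = C(25,5)·2^(1−C(5,2)) = 26565/256 ≈ 103.769531.


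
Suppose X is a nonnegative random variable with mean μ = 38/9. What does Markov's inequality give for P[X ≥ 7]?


μ = E[X] = 38/9, a = 7.
Markov: P[X ≥ 7] ≤ μ/a = (38/9)/7 = 38/63.
Numerically: ≈ 0.603.
(Since a = 7 > μ = 4.222, the bound 38/63 is < 1 and informative.)

P[X ≥ 7] ≤ 38/63 ≈ 0.603.


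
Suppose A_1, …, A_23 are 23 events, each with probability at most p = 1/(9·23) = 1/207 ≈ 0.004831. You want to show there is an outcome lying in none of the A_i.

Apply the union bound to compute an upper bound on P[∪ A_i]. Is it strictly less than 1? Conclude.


Union bound: P[∪_{i=1}^{23} A_i] ≤ Σ_i P[A_i] ≤ 23·p = 23·(1/207) = 1/9.
Numerically: 1/9 ≈ 0.111111.
Is 1/9 < 1? YES.
Since P[∪ A_i] ≤ 1/9 < 1, the complement has P[∩ A_i^c] ≥ 1 − 1/9 = 8/9 > 0, so some outcome avoids every A_i.

23·p = 1/9 ≈ 0.111111; existence CERTIFIED by the union bound.


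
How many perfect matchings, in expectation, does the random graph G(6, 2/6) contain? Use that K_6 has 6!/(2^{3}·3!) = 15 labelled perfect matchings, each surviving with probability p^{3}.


K_6 has 6!/(2^{3}·3!) = 15 labelled perfect matchings.
For each such perfect matching H, let X_H = 1 if all 3 edges of H are present in G. Then P[X_H = 1] = p^{3} = (1/3)^{3} = 1/27.
Summing the indicators: E[X] = Σ_H E[X_H] = 15 · p^{3} = 15 · 1/27 = 5/9.
Numerically: E[X] ≈ 0.556.

E[X] = 15 · (1/3)^{3} = 5/9 ≈ 0.556.


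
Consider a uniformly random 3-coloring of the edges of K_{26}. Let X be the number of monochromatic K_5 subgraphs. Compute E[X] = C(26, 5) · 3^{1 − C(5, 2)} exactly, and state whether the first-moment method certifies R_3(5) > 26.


E[X] = C(26, 5) · 3^{1 − 10} = 65780 · 3^{−9} = 65780/19683.
As a reduced fraction: E[X] = 65780/19683 ≈ 3.3420.
Is E[X] < 1? NO.
Since E[X] ≥ 1, the first-moment bound is inconclusive at n = 26; it does NOT by itself certify R_3(5) > 26.

E[X] = 65780/19683 ≈ 3.3420; E[X] ≥ 1; first-moment method inconclusive here.


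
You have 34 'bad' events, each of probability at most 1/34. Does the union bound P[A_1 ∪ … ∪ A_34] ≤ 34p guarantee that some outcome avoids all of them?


Union bound: P[∪_{i=1}^{34} A_i] ≤ Σ_i P[A_i] ≤ 34·p = 34·(1/34) = 1.
Numerically: 1 ≈ 1.0000000.
Is 1 < 1? NO.
Since the bound 1 is ≥ 1, the union bound is uninformative here; it does NOT by itself certify existence.

34·p = 1 ≈ 1.0000000; existence NOT certified by the union bound.


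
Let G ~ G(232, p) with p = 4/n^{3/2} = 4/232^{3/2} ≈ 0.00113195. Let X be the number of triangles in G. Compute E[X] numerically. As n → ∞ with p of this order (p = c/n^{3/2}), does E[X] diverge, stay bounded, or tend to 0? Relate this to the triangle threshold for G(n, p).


Number of potential triangles: C(232, 3) = 2054360.
Each occurs with probability p³ ≈ (0.00113195)³ ≈ 1.45038748e-09.
By linearity: E[X] = C(232, 3)·p³ ≈ 2054360 · 1.45038748e-09 ≈ 0.002980.
Since α = 3/2 > 1, p = c/n^{3/2} = o(1/n) is below the triangle threshold p ~ 1/n. Asymptotically E[X] ~ (c³/6)·n^{3(1−α)} = (4³/6)·n^{-1.5} → 0, so by Markov's inequality G has no triangles w.h.p.

E[X] ≈ 0.002980; in regime p = Θ(1/n^{3/2}) E[X] tends to 0 (below the triangle threshold p ~ 1/n).


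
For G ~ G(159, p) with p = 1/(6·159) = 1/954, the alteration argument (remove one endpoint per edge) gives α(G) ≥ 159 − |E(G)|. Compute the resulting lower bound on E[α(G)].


E[|E(G)|] = C(159, 2)·p = 12561 · (1/954) = 79/6.
E[α(G)] ≥ n − E[|E(G)|] = 159 − 79/6 = 875/6.
Numerically: ≈ 145.833333.
(This is only a lower bound; the true E[α(G)] may be larger.)

E[α(G)] ≥ 875/6 ≈ 145.833333.


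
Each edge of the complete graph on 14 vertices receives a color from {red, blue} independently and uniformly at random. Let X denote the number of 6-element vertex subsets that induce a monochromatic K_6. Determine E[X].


Let X = Σ_S X_S over the C(14, 6) = 3003 subsets S of size 6, where X_S = 1 if the K_6 on S is monochromatic.
For a fixed S, the K_6 on S has C(6, 2) = 15 edges. P[all 15 edges red] = (1/2)^15, and likewise for blue, so P[monochromatic] = 2·(1/2)^15 = 2^{1 − 15} = 1/16384.
By linearity: E[X] = C(14, 6) · 2^{1 − 15} = 3003 · 1/16384 = 3003/16384.
Numerically: E[X] ≈ 0.183.

E[X] = C(14,6)·2^(1−C(6,2)) = 3003/16384 ≈ 0.183.


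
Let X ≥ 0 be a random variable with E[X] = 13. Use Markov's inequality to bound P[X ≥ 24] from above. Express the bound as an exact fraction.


μ = E[X] = 13, a = 24.
Markov: P[X ≥ 24] ≤ μ/a = (13)/24 = 13/24.
Numerically: ≈ 0.5417.
(Since a = 24 > μ = 13.0000, the bound 13/24 is < 1 and informative.)

P[X ≥ 24] ≤ 13/24 ≈ 0.5417.


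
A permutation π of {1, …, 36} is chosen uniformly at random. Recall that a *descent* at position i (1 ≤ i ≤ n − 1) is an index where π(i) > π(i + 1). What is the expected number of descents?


Write X = Σ X_I over i = 1, …, 35, with X_I the indicator of one descent.
There are 35 indicators.
For each fixed i, the pair (π(i), π(i+1)) is a uniformly random ordered pair of distinct values from {1, …, 36}; by symmetry P[π(i) > π(i+1)] = 1/2.
By linearity: E[X] = 35 · (1/2) = (36 − 1) · (1/2) = 35/2 ≈ 17.5000.

E[X] = 35/2 = 17.5000.


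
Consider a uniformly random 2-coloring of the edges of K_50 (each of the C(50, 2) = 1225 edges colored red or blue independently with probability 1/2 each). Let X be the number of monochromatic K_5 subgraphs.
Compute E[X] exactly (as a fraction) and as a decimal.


Let X = Σ_S X_S over the C(50, 5) = 2118760 subsets S of size 5, where X_S = 1 if the K_5 on S is monochromatic.
For a fixed S, the K_5 on S has C(5, 2) = 10 edges. P[all 10 edges red] = (1/2)^10, and likewise for blue, so P[monochromatic] = 2·(1/2)^10 = 2^{1 − 10} = 1/512.
By linearity of expectation: E[X] = C(50, 5) · 2^{1 − 10} = 2118760 · 1/512 = 264845/64.
Numerically: E[X] ≈ 4138.203.

E[X] = C(50,5)·2^(1−C(5,2)) = 264845/64 ≈ 4138.203.


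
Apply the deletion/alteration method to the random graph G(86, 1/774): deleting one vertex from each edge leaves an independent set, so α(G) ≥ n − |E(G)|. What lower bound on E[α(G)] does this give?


E[|E(G)|] = C(86, 2)·p = 3655 · (1/774) = 85/18.
E[α(G)] ≥ n − E[|E(G)|] = 86 − 85/18 = 1463/18.
Numerically: ≈ 81.2778.
(This is only a lower bound; the true E[α(G)] may be larger.)

E[α(G)] ≥ 1463/18 ≈ 81.2778.


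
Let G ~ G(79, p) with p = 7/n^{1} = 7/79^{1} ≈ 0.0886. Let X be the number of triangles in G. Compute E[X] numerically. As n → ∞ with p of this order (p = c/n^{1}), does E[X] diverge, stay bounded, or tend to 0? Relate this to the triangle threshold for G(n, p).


Number of potential triangles: C(79, 3) = 79079.
Each occurs with probability p³ ≈ (0.0886)³ ≈ 6.95685e-04.
By linearity: E[X] = C(79, 3)·p³ ≈ 79079 · 6.95685e-04 ≈ 55.014.
Here α = 1, so p = 7/n is exactly at the triangle threshold p ~ 1/n. Asymptotically E[X] → c³/6 = 7³/6 = 343/6 ≈ 57.167, a bounded constant. In this regime the triangle count is asymptotically Poisson(c³/6).

E[X] ≈ 55.014; in regime p = Θ(1/n^{1}) E[X] stays bounded (at the triangle threshold p ~ 1/n).


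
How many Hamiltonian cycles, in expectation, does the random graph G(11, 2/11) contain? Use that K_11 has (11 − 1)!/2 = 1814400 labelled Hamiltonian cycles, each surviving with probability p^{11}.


K_11 has (11 − 1)!/2 = 1814400 labelled Hamiltonian cycles.
For each such Hamiltonian cycle H, let X_H = 1 if all 11 edges of H are present in G. Then P[X_H = 1] = p^{11} = (2/11)^{11} = 2048/285311670611.
By linearity of expectation: E[X] = Σ_H E[X_H] = 1814400 · p^{11} = 1814400 · 2048/285311670611 = 3715891200/285311670611.
Numerically: E[X] ≈ 0.013024.

E[X] = 1814400 · (2/11)^{11} = 3715891200/285311670611 ≈ 0.013024.


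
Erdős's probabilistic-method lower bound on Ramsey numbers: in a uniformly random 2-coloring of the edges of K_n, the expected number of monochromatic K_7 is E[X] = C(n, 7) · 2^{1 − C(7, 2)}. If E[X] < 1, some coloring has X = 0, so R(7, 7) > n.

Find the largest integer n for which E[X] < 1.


We need C(n, 7) · 2^{1 − 21} < 1, i.e. C(n, 7) < 2^{21 − 1} = 1048576.
Check values of n near the boundary:
  n = 26: C(26, 7) = 657800; 657800 < 1048576? YES
  n = 27: C(27, 7) = 888030; 888030 < 1048576? YES
  n = 28: C(28, 7) = 1184040; 1184040 < 1048576? NO
  n = 29: C(29, 7) = 1560780; 1560780 < 1048576? NO
The largest n with C(n, 7) < 1048576 is n = 27 (where E[X] = 444015/524288 ≈ 0.84689). Hence R(7, 7) > 27, i.e. R(7, 7) ≥ 28.

Largest n = 27; hence R(7, 7) > 27.


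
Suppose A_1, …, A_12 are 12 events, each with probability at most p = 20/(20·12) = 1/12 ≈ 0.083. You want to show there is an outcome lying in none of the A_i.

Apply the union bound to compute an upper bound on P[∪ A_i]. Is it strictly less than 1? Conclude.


Union bound: P[∪_{i=1}^{12} A_i] ≤ Σ_i P[A_i] ≤ 12·p = 12·(1/12) = 1.
Numerically: 1 ≈ 1.000.
Is 1 < 1? NO.
Since the bound 1 is ≥ 1, the union bound is uninformative here; it does NOT by itself certify existence.

12·p = 1 ≈ 1.000; existence NOT certified by the union bound.


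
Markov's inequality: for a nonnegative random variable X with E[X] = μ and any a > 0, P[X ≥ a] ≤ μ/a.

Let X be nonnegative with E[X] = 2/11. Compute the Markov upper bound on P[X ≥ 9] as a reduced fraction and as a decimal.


μ = E[X] = 2/11, a = 9.
Markov: P[X ≥ 9] ≤ μ/a = (2/11)/9 = 2/99.
Numerically: ≈ 0.0202.
(Since a = 9 > μ = 0.1818, the bound 2/99 is < 1 and informative.)

P[X ≥ 9] ≤ 2/99 ≈ 0.0202.


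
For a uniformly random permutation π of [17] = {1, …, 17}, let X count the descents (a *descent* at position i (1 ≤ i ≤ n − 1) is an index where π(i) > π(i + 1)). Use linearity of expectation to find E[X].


Write X = Σ X_I over i = 1, …, 16, with X_I the indicator of one descent.
There are 16 indicators.
For each fixed i, the pair (π(i), π(i+1)) is a uniformly random ordered pair of distinct values from {1, …, 17}; by symmetry P[π(i) > π(i+1)] = 1/2.
By linearity: E[X] = 16 · (1/2) = (17 − 1) · (1/2) = 8 ≈ 8.0000.

E[X] = 8 = 8.0000.


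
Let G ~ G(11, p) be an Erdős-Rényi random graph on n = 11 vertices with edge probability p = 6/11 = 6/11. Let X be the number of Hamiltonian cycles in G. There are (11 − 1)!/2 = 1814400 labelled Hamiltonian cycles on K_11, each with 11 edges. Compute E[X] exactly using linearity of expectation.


K_11 has (11 − 1)!/2 = 1814400 labelled Hamiltonian cycles.
For each such Hamiltonian cycle H, let X_H = 1 if all 11 edges of H are present in G. Then P[X_H = 1] = p^{11} = (6/11)^{11} = 362797056/285311670611.
By linearity of expectation: E[X] = Σ_H E[X_H] = 1814400 · p^{11} = 1814400 · 362797056/285311670611 = 658258978406400/285311670611.
Numerically: E[X] ≈ 2307.16.

E[X] = 1814400 · (6/11)^{11} = 658258978406400/285311670611 ≈ 2307.16.
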